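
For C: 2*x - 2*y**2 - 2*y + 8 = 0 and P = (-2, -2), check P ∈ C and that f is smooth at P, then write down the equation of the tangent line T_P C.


Tangent line at P: 2*x + 6*y + 16 = 0.

Step 1: f(-2, -2) = 0, so P lies on C.
Step 2: partial derivatives
  f_x(x, y) = 2, f_y(x, y) = -4*y - 2.
  f_x(P) = 2, f_y(P) = 6 (gradient nonzero, so P is smooth).
Step 3: tangent line at P: 2·(x − -2) + 6·(y − -2) = 0.
Expanding: 2*x + 6*y + 16 = 0.


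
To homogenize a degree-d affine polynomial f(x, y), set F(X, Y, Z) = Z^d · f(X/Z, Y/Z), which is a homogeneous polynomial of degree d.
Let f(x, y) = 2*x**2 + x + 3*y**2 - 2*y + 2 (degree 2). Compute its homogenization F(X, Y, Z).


F(X, Y, Z) = 2*X**2 + X*Z + 3*Y**2 - 2*Y*Z + 2*Z**2

deg(f) = 2.
Substitute x = X/Z, y = Y/Z into f, then multiply by Z^2.
  monomial 2·x^2·y^0 ↦ 2·X^2·Y^0·Z^0.
  monomial 1·x^1·y^0 ↦ 1·X^1·Y^0·Z^1.
  monomial 3·x^0·y^2 ↦ 3·X^0·Y^2·Z^0.
  monomial -2·x^0·y^1 ↦ -2·X^0·Y^1·Z^1.
  monomial 2·x^0·y^0 ↦ 2·X^0·Y^0·Z^2.
Collecting: F(X, Y, Z) = 2*X**2 + X*Z + 3*Y**2 - 2*Y*Z + 2*Z**2.


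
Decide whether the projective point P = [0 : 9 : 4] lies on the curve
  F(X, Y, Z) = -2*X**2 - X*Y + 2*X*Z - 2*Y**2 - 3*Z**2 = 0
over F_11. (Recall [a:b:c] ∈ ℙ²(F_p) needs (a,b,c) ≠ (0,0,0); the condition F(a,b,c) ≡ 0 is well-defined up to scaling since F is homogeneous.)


F(0,9,4) ≡ 10 (mod 11); P is NOT on the curve.

Evaluate F(0, 9, 4) term-by-term (mod 11).
  -2*X**2 ↦ -2·0·1·1 = 0
  -X*Y ↦ -1·0·9·1 = 0
  2*X*Z ↦ 2·0·1·4 = 0
  -2*Y**2 ↦ -2·1·81·1 = -162
  -3*Z**2 ↦ -3·1·1·16 = -48
Sum: F(0, 9, 4) = (0) + (0) + (0) + (-162) + (-48) = -210.
Reducing mod 11: -210 ≡ 10 (mod 11).
Since F(a, b, c) ≡ 10 ≠ 0 (mod 11), P does NOT lie on the curve.


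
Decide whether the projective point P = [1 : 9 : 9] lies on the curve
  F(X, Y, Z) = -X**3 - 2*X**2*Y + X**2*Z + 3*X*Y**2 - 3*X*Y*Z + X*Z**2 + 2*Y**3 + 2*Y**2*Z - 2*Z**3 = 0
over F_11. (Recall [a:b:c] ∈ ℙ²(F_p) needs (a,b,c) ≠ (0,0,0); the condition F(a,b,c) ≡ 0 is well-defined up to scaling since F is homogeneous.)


F(1,9,9) ≡ 0 (mod 11); P is on the curve.

Evaluate F(1, 9, 9) term-by-term (mod 11).
  -X**3 ↦ -1·1·1·1 = -1
  -2*X**2*Y ↦ -2·1·9·1 = -18
  X**2*Z ↦ 1·1·1·9 = 9
  3*X*Y**2 ↦ 3·1·81·1 = 243
  -3*X*Y*Z ↦ -3·1·9·9 = -243
  X*Z**2 ↦ 1·1·1·81 = 81
  2*Y**3 ↦ 2·1·729·1 = 1458
  2*Y**2*Z ↦ 2·1·81·9 = 1458
  -2*Z**3 ↦ -2·1·1·729 = -1458
Sum: F(1, 9, 9) = (-1) + (-18) + (9) + (243) + (-243) + (81) + (1458) + (1458) + (-1458) = 1529.
Reducing mod 11: 1529 ≡ 0 (mod 11).
Since F(a, b, c) ≡ 0 (mod 11), P lies on the curve.


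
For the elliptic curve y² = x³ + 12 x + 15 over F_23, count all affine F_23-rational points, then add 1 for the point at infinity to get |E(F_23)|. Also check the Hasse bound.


Affine points = {(2, 1), (2, 22), (3, 3), (3, 20), (4, 9), (4, 14), (5, 4), (5, 19), (6, 2), (6, 21), (8, 5), (8, 18), (9, 1), (9, 22), (10, 10), (10, 13), (11, 11), (11, 12), (12, 1), (12, 22), (14, 11), (14, 12), (16, 5), (16, 18), (17, 7), (17, 16), (19, 8), (19, 15), (21, 11), (21, 12), (22, 5), (22, 18)}; affine count = 32; |E(F_23)| = 33.

Discriminant check: Δ ∝ 4a³ + 27b² = 4·12³ + 27·15² = 4·1728 + 27·225 ≡ 15 (mod 23). Nonzero ⇒ E is nonsingular.
For each x ∈ F_23, compute rhs = x³ + 12·x + 15 mod 23, then count y ∈ F_23 with y² ≡ rhs.
  x = 0: rhs = 15, matching y values: none (0 points).
  x = 1: rhs = 5, matching y values: none (0 points).
  x = 2: rhs = 1, matching y values: 1, 22 (2 points).
  x = 3: rhs = 9, matching y values: 3, 20 (2 points).
  x = 4: rhs = 12, matching y values: 9, 14 (2 points).
  x = 5: rhs = 16, matching y values: 4, 19 (2 points).
  x = 6: rhs = 4, matching y values: 2, 21 (2 points).
  x = 7: rhs = 5, matching y values: none (0 points).
  x = 8: rhs = 2, matching y values: 5, 18 (2 points).
  x = 9: rhs = 1, matching y values: 1, 22 (2 points).
  x = 10: rhs = 8, matching y values: 10, 13 (2 points).
  x = 11: rhs = 6, matching y values: 11, 12 (2 points).
  x = 12: rhs = 1, matching y values: 1, 22 (2 points).
  x = 13: rhs = 22, matching y values: none (0 points).
  x = 14: rhs = 6, matching y values: 11, 12 (2 points).
  x = 15: rhs = 5, matching y values: none (0 points).
  x = 16: rhs = 2, matching y values: 5, 18 (2 points).
  x = 17: rhs = 3, matching y values: 7, 16 (2 points).
  x = 18: rhs = 14, matching y values: none (0 points).
  x = 19: rhs = 18, matching y values: 8, 15 (2 points).
  x = 20: rhs = 21, matching y values: none (0 points).
  x = 21: rhs = 6, matching y values: 11, 12 (2 points).
  x = 22: rhs = 2, matching y values: 5, 18 (2 points).
Total affine count: 32.
Full point count |E(F_23)| = 32 + 1 = 33.
Hasse bound: |33 − (23+1)| = |9| = 9 ≤ 2√23 ≈ 9.5917 ✓.


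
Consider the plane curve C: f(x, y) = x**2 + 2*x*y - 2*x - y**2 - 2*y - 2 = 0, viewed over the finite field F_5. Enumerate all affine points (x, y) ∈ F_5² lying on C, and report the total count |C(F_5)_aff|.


Affine F_5-points: {(0, 1), (0, 2), (2, 3), (2, 4), (3, 2), (4, 3)}; count = 6.

For each of the 25 pairs (x, y) ∈ F_5², evaluate f(x, y) mod 5. Record the zeros.
  x = 0: [0↦3, 1↦0, 2↦0, 3↦3, 4↦4]  zeros at y ∈ {1, 2}
  x = 1: [0↦2, 1↦1, 2↦3, 3↦3, 4↦1]  zeros at y ∈ ∅
  x = 2: [0↦3, 1↦4, 2↦3, 3↦0, 4↦0]  zeros at y ∈ {3, 4}
  x = 3: [0↦1, 1↦4, 2↦0, 3↦4, 4↦1]  zeros at y ∈ {2}
  x = 4: [0↦1, 1↦1, 2↦4, 3↦0, 4↦4]  zeros at y ∈ {3}
Collecting zeros: affine points = {(0, 1), (0, 2), (2, 3), (2, 4), (3, 2), (4, 3)}.
Total count |C(F_5)_aff| = 6.


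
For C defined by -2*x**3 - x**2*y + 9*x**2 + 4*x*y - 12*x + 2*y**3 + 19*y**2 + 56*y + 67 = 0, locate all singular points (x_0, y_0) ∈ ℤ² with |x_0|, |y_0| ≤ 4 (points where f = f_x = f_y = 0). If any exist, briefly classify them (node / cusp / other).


Singular points: {(2, -3)}; classification: cusp.

Compute partial derivatives:
  f_x = -6*x**2 - 2*x*y + 18*x + 4*y - 12.
  f_y = -x**2 + 4*x + 6*y**2 + 38*y + 56.
Scan x_0 ∈ {−4, ..., 4}. For each x_0, f_y(x_0, y) is a polynomial in y; find its integer roots y ∈ {−4, ..., 4}, then test f_x and f at those candidates.
  x = -4: f_y(-4, y) = 6*y**2 + 38*y + 24; no integer root y with |y| ≤ 4.
  x = -3: f_y(-3, y) = 6*y**2 + 38*y + 35; no integer root y with |y| ≤ 4.
  x = -2: f_y(-2, y) = 6*y**2 + 38*y + 44; no integer root y with |y| ≤ 4.
  x = -1: f_y(-1, y) = 6*y**2 + 38*y + 51; no integer root y with |y| ≤ 4.
  x = 0: f_y(0, y) = 6*y**2 + 38*y + 56; vanishes at y ∈ {-4}. (0, -4): f_x = -28 ≠ 0.
  x = 1: f_y(1, y) = 6*y**2 + 38*y + 59; no integer root y with |y| ≤ 4.
  x = 2: f_y(2, y) = 6*y**2 + 38*y + 60; vanishes at y ∈ {-3}. (2, -3): f_x = 0, f = 0 — SINGULAR.
  x = 3: f_y(3, y) = 6*y**2 + 38*y + 59; no integer root y with |y| ≤ 4.
  x = 4: f_y(4, y) = 6*y**2 + 38*y + 56; vanishes at y ∈ {-4}. (4, -4): f_x = -20 ≠ 0.
Only singular point on the grid: (2, -3).
Classify: substitute x = 2 + u, y = -3 + v and expand: f = -2*u**3 - u**2*v + 2*v**3 + v**2.
No constant or linear terms (consistent with a singular point). Quadratic part: v**2. Cubic part: -2*u**3 - u**2*v + 2*v**3.
The quadratic part v**2 is a perfect square, so there is a single (double) tangent line v = 0, i.e. y = -3. Restricting the cubic part to that line (v = 0) leaves -2*u**3 ≠ 0, so f is not divisible by v and the branch is v² ≈ 2*u**3 to lowest order — this is a cusp.
Classification: cusp.


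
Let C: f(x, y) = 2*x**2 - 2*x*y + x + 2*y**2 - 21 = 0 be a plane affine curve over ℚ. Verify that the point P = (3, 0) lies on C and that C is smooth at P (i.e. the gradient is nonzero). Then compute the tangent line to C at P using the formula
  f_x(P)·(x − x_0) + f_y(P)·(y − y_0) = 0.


Tangent line at P: 13*x - 6*y - 39 = 0.

Step 1: f(3, 0) = 0, so P lies on C.
Step 2: partial derivatives
  f_x(x, y) = 4*x - 2*y + 1, f_y(x, y) = -2*x + 4*y.
  f_x(P) = 13, f_y(P) = -6 (gradient nonzero, so P is smooth).
Step 3: tangent line at P: 13·(x − 3) + -6·(y − 0) = 0.
Expanding: 13*x - 6*y - 39 = 0.


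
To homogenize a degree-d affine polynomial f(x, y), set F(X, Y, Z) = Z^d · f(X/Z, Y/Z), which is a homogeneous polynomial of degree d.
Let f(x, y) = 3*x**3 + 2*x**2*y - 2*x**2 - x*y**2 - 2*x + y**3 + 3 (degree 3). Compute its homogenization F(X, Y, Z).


F(X, Y, Z) = 3*X**3 + 2*X**2*Y - 2*X**2*Z - X*Y**2 - 2*X*Z**2 + Y**3 + 3*Z**3

deg(f) = 3.
Substitute x = X/Z, y = Y/Z into f, then multiply by Z^3.
  monomial 3·x^3·y^0 ↦ 3·X^3·Y^0·Z^0.
  monomial 2·x^2·y^1 ↦ 2·X^2·Y^1·Z^0.
  monomial -2·x^2·y^0 ↦ -2·X^2·Y^0·Z^1.
  monomial -1·x^1·y^2 ↦ -1·X^1·Y^2·Z^0.
  monomial -2·x^1·y^0 ↦ -2·X^1·Y^0·Z^2.
  monomial 1·x^0·y^3 ↦ 1·X^0·Y^3·Z^0.
  monomial 3·x^0·y^0 ↦ 3·X^0·Y^0·Z^3.
Collecting: F(X, Y, Z) = 3*X**3 + 2*X**2*Y - 2*X**2*Z - X*Y**2 - 2*X*Z**2 + Y**3 + 3*Z**3.


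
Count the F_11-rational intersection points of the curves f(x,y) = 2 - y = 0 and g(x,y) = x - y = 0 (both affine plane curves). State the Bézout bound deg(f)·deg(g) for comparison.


Common zeros: {(2, 2)}; count = 1; Bézout bound = 1.

deg(f) = 1, deg(g) = 1, so Bézout bound = 1.
Scan x ∈ F_11. For each x, list the y ∈ F_11 with f(x, y) ≡ 0 and those with g(x, y) ≡ 0 (mod 11); the common zeros in that column are the intersection.
  x = 0: f ≡ 0 at y ∈ {2}; g ≡ 0 at y ∈ {0}; common: ∅.
  x = 1: f ≡ 0 at y ∈ {2}; g ≡ 0 at y ∈ {1}; common: ∅.
  x = 2: f ≡ 0 at y ∈ {2}; g ≡ 0 at y ∈ {2}; common: {2}.
  x = 3: f ≡ 0 at y ∈ {2}; g ≡ 0 at y ∈ {3}; common: ∅.
  x = 4: f ≡ 0 at y ∈ {2}; g ≡ 0 at y ∈ {4}; common: ∅.
  x = 5: f ≡ 0 at y ∈ {2}; g ≡ 0 at y ∈ {5}; common: ∅.
  x = 6: f ≡ 0 at y ∈ {2}; g ≡ 0 at y ∈ {6}; common: ∅.
  x = 7: f ≡ 0 at y ∈ {2}; g ≡ 0 at y ∈ {7}; common: ∅.
  x = 8: f ≡ 0 at y ∈ {2}; g ≡ 0 at y ∈ {8}; common: ∅.
  x = 9: f ≡ 0 at y ∈ {2}; g ≡ 0 at y ∈ {9}; common: ∅.
  x = 10: f ≡ 0 at y ∈ {2}; g ≡ 0 at y ∈ {10}; common: ∅.
Collecting: common zeros = {(2, 2)}, so the count is 1.
Comparison with the Bézout bound: 1 ≤ 1 = deg(f)·deg(g), as expected for curves with no common component (the bound is attained).


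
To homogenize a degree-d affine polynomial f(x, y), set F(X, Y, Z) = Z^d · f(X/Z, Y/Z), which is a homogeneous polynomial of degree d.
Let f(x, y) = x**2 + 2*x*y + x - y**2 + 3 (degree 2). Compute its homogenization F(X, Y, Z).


F(X, Y, Z) = X**2 + 2*X*Y + X*Z - Y**2 + 3*Z**2

deg(f) = 2.
Substitute x = X/Z, y = Y/Z into f, then multiply by Z^2.
  monomial 1·x^2·y^0 ↦ 1·X^2·Y^0·Z^0.
  monomial 2·x^1·y^1 ↦ 2·X^1·Y^1·Z^0.
  monomial 1·x^1·y^0 ↦ 1·X^1·Y^0·Z^1.
  monomial -1·x^0·y^2 ↦ -1·X^0·Y^2·Z^0.
  monomial 3·x^0·y^0 ↦ 3·X^0·Y^0·Z^2.
Collecting: F(X, Y, Z) = X**2 + 2*X*Y + X*Z - Y**2 + 3*Z**2.


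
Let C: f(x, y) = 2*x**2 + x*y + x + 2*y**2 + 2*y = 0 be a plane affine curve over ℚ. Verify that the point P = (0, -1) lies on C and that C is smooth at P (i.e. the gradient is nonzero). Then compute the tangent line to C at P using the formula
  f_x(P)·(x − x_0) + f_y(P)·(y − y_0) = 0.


Tangent line at P: -2*y - 2 = 0.

Step 1: f(0, -1) = 0, so P lies on C.
Step 2: partial derivatives
  f_x(x, y) = 4*x + y + 1, f_y(x, y) = x + 4*y + 2.
  f_x(P) = 0, f_y(P) = -2 (gradient nonzero, so P is smooth).
Step 3: tangent line at P: 0·(x − 0) + -2·(y − -1) = 0.
Expanding: -2*y - 2 = 0.


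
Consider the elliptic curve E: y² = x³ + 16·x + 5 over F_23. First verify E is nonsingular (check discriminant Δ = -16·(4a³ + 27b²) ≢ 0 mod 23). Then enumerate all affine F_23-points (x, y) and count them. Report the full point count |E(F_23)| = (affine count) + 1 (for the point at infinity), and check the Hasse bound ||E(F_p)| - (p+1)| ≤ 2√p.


Affine points = {(4, 8), (4, 15), (5, 7), (5, 16), (6, 8), (6, 15), (7, 0), (8, 1), (8, 22), (9, 2), (9, 21), (12, 4), (12, 19), (13, 8), (13, 15), (14, 11), (14, 12), (15, 3), (15, 20)}; affine count = 19; |E(F_23)| = 20.

Discriminant check: Δ ∝ 4a³ + 27b² = 4·16³ + 27·5² = 4·4096 + 27·25 ≡ 16 (mod 23). Nonzero ⇒ E is nonsingular.
For each x ∈ F_23, compute rhs = x³ + 16·x + 5 mod 23, then count y ∈ F_23 with y² ≡ rhs.
  x = 0: rhs = 5, matching y values: none (0 points).
  x = 1: rhs = 22, matching y values: none (0 points).
  x = 2: rhs = 22, matching y values: none (0 points).
  x = 3: rhs = 11, matching y values: none (0 points).
  x = 4: rhs = 18, matching y values: 8, 15 (2 points).
  x = 5: rhs = 3, matching y values: 7, 16 (2 points).
  x = 6: rhs = 18, matching y values: 8, 15 (2 points).
  x = 7: rhs = 0, matching y values: 0 (1 points).
  x = 8: rhs = 1, matching y values: 1, 22 (2 points).
  x = 9: rhs = 4, matching y values: 2, 21 (2 points).
  x = 10: rhs = 15, matching y values: none (0 points).
  x = 11: rhs = 17, matching y values: none (0 points).
  x = 12: rhs = 16, matching y values: 4, 19 (2 points).
  x = 13: rhs = 18, matching y values: 8, 15 (2 points).
  x = 14: rhs = 6, matching y values: 11, 12 (2 points).
  x = 15: rhs = 9, matching y values: 3, 20 (2 points).
  x = 16: rhs = 10, matching y values: none (0 points).
  x = 17: rhs = 15, matching y values: none (0 points).
  x = 18: rhs = 7, matching y values: none (0 points).
  x = 19: rhs = 15, matching y values: none (0 points).
  x = 20: rhs = 22, matching y values: none (0 points).
  x = 21: rhs = 11, matching y values: none (0 points).
  x = 22: rhs = 11, matching y values: none (0 points).
Total affine count: 19.
Full point count |E(F_23)| = 19 + 1 = 20.
Hasse bound: |20 − (23+1)| = |-4| = 4 ≤ 2√23 ≈ 9.5917 ✓.


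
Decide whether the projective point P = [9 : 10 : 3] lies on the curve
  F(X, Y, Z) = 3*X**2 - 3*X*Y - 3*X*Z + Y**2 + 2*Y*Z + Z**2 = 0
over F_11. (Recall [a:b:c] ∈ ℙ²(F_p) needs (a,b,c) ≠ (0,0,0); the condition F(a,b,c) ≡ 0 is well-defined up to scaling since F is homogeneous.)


F(9,10,3) ≡ 6 (mod 11); P is NOT on the curve.

Evaluate F(9, 10, 3) term-by-term (mod 11).
  3*X**2 ↦ 3·81·1·1 = 243
  -3*X*Y ↦ -3·9·10·1 = -270
  -3*X*Z ↦ -3·9·1·3 = -81
  Y**2 ↦ 1·1·100·1 = 100
  2*Y*Z ↦ 2·1·10·3 = 60
  Z**2 ↦ 1·1·1·9 = 9
Sum: F(9, 10, 3) = (243) + (-270) + (-81) + (100) + (60) + (9) = 61.
Reducing mod 11: 61 ≡ 6 (mod 11).
Since F(a, b, c) ≡ 6 ≠ 0 (mod 11), P does NOT lie on the curve.


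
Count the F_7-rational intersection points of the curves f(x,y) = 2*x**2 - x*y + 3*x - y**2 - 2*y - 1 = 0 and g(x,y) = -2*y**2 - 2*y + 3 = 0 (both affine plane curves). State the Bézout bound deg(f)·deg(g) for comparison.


Common zeros: {(1, 3), (6, 3)}; count = 2; Bézout bound = 4.

deg(f) = 2, deg(g) = 2, so Bézout bound = 4.
Scan x ∈ F_7. For each x, list the y ∈ F_7 with f(x, y) ≡ 0 and those with g(x, y) ≡ 0 (mod 7); the common zeros in that column are the intersection.
  x = 0: f ≡ 0 at y ∈ {6}; g ≡ 0 at y ∈ {3}; common: ∅.
  x = 1: f ≡ 0 at y ∈ {1, 3}; g ≡ 0 at y ∈ {3}; common: {3}.
  x = 2: f ≡ 0 at y ∈ ∅; g ≡ 0 at y ∈ {3}; common: ∅.
  x = 3: f ≡ 0 at y ∈ ∅; g ≡ 0 at y ∈ {3}; common: ∅.
  x = 4: f ≡ 0 at y ∈ ∅; g ≡ 0 at y ∈ {3}; common: ∅.
  x = 5: f ≡ 0 at y ∈ {1, 6}; g ≡ 0 at y ∈ {3}; common: ∅.
  x = 6: f ≡ 0 at y ∈ {3}; g ≡ 0 at y ∈ {3}; common: {3}.
Collecting: common zeros = {(1, 3), (6, 3)}, so the count is 2.
Comparison with the Bézout bound: 2 ≤ 4 = deg(f)·deg(g), as expected for curves with no common component (the affine F_7-count falls short of the bound because intersections may lie at infinity, over extension fields, or carry multiplicity).


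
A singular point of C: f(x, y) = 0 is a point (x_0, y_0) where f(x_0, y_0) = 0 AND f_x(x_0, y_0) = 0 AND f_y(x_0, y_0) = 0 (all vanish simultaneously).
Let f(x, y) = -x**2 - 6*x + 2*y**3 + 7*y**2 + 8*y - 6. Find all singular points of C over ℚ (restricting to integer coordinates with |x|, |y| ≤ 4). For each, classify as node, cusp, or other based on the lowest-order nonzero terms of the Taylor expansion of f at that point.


Singular points: {(-3, -1)}; classification: node.

Compute partial derivatives:
  f_x = -2*x - 6.
  f_y = 6*y**2 + 14*y + 8.
Scan x_0 ∈ {−4, ..., 4}. For each x_0, f_y(x_0, y) is a polynomial in y; find its integer roots y ∈ {−4, ..., 4}, then test f_x and f at those candidates.
  x = -4: f_y(-4, y) = 6*y**2 + 14*y + 8; vanishes at y ∈ {-1}. (-4, -1): f_x = 2 ≠ 0.
  x = -3: f_y(-3, y) = 6*y**2 + 14*y + 8; vanishes at y ∈ {-1}. (-3, -1): f_x = 0, f = 0 — SINGULAR.
  x = -2: f_y(-2, y) = 6*y**2 + 14*y + 8; vanishes at y ∈ {-1}. (-2, -1): f_x = -2 ≠ 0.
  x = -1: f_y(-1, y) = 6*y**2 + 14*y + 8; vanishes at y ∈ {-1}. (-1, -1): f_x = -4 ≠ 0.
  x = 0: f_y(0, y) = 6*y**2 + 14*y + 8; vanishes at y ∈ {-1}. (0, -1): f_x = -6 ≠ 0.
  x = 1: f_y(1, y) = 6*y**2 + 14*y + 8; vanishes at y ∈ {-1}. (1, -1): f_x = -8 ≠ 0.
  x = 2: f_y(2, y) = 6*y**2 + 14*y + 8; vanishes at y ∈ {-1}. (2, -1): f_x = -10 ≠ 0.
  x = 3: f_y(3, y) = 6*y**2 + 14*y + 8; vanishes at y ∈ {-1}. (3, -1): f_x = -12 ≠ 0.
  x = 4: f_y(4, y) = 6*y**2 + 14*y + 8; vanishes at y ∈ {-1}. (4, -1): f_x = -14 ≠ 0.
Only singular point on the grid: (-3, -1).
Classify: substitute x = -3 + u, y = -1 + v and expand: f = -u**2 + 2*v**3 + v**2.
No constant or linear terms (consistent with a singular point). Quadratic part: -u**2 + v**2. Cubic part: 2*v**3.
The quadratic part v**2 - u**2 = (v − u)(v + u) splits into two distinct linear factors, so there are two distinct tangent lines y − -1 = ±(x − -3) — this is a node (ordinary double point).
Classification: node.


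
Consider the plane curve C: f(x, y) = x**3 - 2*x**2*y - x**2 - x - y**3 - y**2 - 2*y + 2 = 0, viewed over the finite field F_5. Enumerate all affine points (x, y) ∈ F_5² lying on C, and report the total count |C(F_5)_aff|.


Affine F_5-points: {(0, 3), (1, 1), (1, 4), (3, 1), (3, 2), (4, 1), (4, 4)}; count = 7.

For each of the 25 pairs (x, y) ∈ F_5², evaluate f(x, y) mod 5. Record the zeros.
  x = 0: [0↦2, 1↦3, 2↦1, 3↦0, 4↦4]  zeros at y ∈ {3}
  x = 1: [0↦1, 1↦0, 2↦1, 3↦3, 4↦0]  zeros at y ∈ {1, 4}
  x = 2: [0↦4, 1↦2, 2↦2, 3↦3, 4↦4]  zeros at y ∈ ∅
  x = 3: [0↦2, 1↦0, 2↦0, 3↦1, 4↦2]  zeros at y ∈ {1, 2}
  x = 4: [0↦1, 1↦0, 2↦1, 3↦3, 4↦0]  zeros at y ∈ {1, 4}
Collecting zeros: affine points = {(0, 3), (1, 1), (1, 4), (3, 1), (3, 2), (4, 1), (4, 4)}.
Total count |C(F_5)_aff| = 7.


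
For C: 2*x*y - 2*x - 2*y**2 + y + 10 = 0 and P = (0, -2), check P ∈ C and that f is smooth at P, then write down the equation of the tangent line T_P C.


Tangent line at P: -6*x + 9*y + 18 = 0.

Step 1: f(0, -2) = 0, so P lies on C.
Step 2: partial derivatives
  f_x(x, y) = 2*y - 2, f_y(x, y) = 2*x - 4*y + 1.
  f_x(P) = -6, f_y(P) = 9 (gradient nonzero, so P is smooth).
Step 3: tangent line at P: -6·(x − 0) + 9·(y − -2) = 0.
Expanding: -6*x + 9*y + 18 = 0.


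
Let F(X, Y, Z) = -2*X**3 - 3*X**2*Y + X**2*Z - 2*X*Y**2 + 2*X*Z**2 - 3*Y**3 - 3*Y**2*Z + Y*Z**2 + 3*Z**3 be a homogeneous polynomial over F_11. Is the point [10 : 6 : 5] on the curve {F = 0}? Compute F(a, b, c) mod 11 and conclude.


F(10,6,5) ≡ 8 (mod 11); P is NOT on the curve.

Evaluate F(10, 6, 5) term-by-term (mod 11).
  -2*X**3 ↦ -2·1000·1·1 = -2000
  -3*X**2*Y ↦ -3·100·6·1 = -1800
  X**2*Z ↦ 1·100·1·5 = 500
  -2*X*Y**2 ↦ -2·10·36·1 = -720
  2*X*Z**2 ↦ 2·10·1·25 = 500
  -3*Y**3 ↦ -3·1·216·1 = -648
  -3*Y**2*Z ↦ -3·1·36·5 = -540
  Y*Z**2 ↦ 1·1·6·25 = 150
  3*Z**3 ↦ 3·1·1·125 = 375
Sum: F(10, 6, 5) = (-2000) + (-1800) + (500) + (-720) + (500) + (-648) + (-540) + (150) + (375) = -4183.
Reducing mod 11: -4183 ≡ 8 (mod 11).
Since F(a, b, c) ≡ 8 ≠ 0 (mod 11), P does NOT lie on the curve.


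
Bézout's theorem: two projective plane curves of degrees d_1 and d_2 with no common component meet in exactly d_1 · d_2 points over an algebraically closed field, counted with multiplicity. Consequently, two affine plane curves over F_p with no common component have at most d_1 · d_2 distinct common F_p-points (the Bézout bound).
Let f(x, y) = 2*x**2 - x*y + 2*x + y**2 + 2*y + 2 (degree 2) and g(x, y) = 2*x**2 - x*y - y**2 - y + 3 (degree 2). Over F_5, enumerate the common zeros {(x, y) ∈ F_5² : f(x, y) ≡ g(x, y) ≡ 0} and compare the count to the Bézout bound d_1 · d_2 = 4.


Common zeros: ∅; count = 0; Bézout bound = 4.

deg(f) = 2, deg(g) = 2, so Bézout bound = 4.
Scan x ∈ F_5. For each x, list the y ∈ F_5 with f(x, y) ≡ 0 and those with g(x, y) ≡ 0 (mod 5); the common zeros in that column are the intersection.
  x = 0: f ≡ 0 at y ∈ {1, 2}; g ≡ 0 at y ∈ ∅; common: ∅.
  x = 1: f ≡ 0 at y ∈ ∅; g ≡ 0 at y ∈ {0, 3}; common: ∅.
  x = 2: f ≡ 0 at y ∈ {1, 4}; g ≡ 0 at y ∈ ∅; common: ∅.
  x = 3: f ≡ 0 at y ∈ ∅; g ≡ 0 at y ∈ {3}; common: ∅.
  x = 4: f ≡ 0 at y ∈ {3, 4}; g ≡ 0 at y ∈ {0}; common: ∅.
Collecting: common zeros = ∅, so the count is 0.
Comparison with the Bézout bound: 0 ≤ 4 = deg(f)·deg(g), as expected for curves with no common component (the affine F_5-count falls short of the bound because intersections may lie at infinity, over extension fields, or carry multiplicity).


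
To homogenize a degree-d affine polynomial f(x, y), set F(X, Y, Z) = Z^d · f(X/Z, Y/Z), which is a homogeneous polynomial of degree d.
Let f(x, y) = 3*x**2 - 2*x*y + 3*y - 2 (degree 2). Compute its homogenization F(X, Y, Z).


F(X, Y, Z) = 3*X**2 - 2*X*Y + 3*Y*Z - 2*Z**2

deg(f) = 2.
Substitute x = X/Z, y = Y/Z into f, then multiply by Z^2.
  monomial 3·x^2·y^0 ↦ 3·X^2·Y^0·Z^0.
  monomial -2·x^1·y^1 ↦ -2·X^1·Y^1·Z^0.
  monomial 3·x^0·y^1 ↦ 3·X^0·Y^1·Z^1.
  monomial -2·x^0·y^0 ↦ -2·X^0·Y^0·Z^2.
Collecting: F(X, Y, Z) = 3*X**2 - 2*X*Y + 3*Y*Z - 2*Z**2.


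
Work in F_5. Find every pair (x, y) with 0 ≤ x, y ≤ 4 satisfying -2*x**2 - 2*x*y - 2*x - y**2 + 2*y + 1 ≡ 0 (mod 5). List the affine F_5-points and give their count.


Affine F_5-points: {(2, 4), (3, 2), (3, 4), (4, 2)}; count = 4.

For each of the 25 pairs (x, y) ∈ F_5², evaluate f(x, y) mod 5. Record the zeros.
  x = 0: [0↦1, 1↦2, 2↦1, 3↦3, 4↦3]  zeros at y ∈ ∅
  x = 1: [0↦2, 1↦1, 2↦3, 3↦3, 4↦1]  zeros at y ∈ ∅
  x = 2: [0↦4, 1↦1, 2↦1, 3↦4, 4↦0]  zeros at y ∈ {4}
  x = 3: [0↦2, 1↦2, 2↦0, 3↦1, 4↦0]  zeros at y ∈ {2, 4}
  x = 4: [0↦1, 1↦4, 2↦0, 3↦4, 4↦1]  zeros at y ∈ {2}
Collecting zeros: affine points = {(2, 4), (3, 2), (3, 4), (4, 2)}.
Total count |C(F_5)_aff| = 4.


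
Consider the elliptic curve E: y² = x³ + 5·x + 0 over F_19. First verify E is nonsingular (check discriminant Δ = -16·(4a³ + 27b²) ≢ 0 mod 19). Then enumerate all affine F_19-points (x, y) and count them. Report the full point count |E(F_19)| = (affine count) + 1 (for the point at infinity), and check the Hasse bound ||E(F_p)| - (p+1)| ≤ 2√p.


Affine points = {(0, 0), (1, 5), (1, 14), (3, 2), (3, 17), (5, 6), (5, 13), (7, 6), (7, 13), (8, 1), (8, 18), (10, 9), (10, 10), (13, 1), (13, 18), (15, 7), (15, 12), (17, 1), (17, 18)}; affine count = 19; |E(F_19)| = 20.

Discriminant check: Δ ∝ 4a³ + 27b² = 4·5³ + 27·0² = 4·125 + 27·0 ≡ 6 (mod 19). Nonzero ⇒ E is nonsingular.
For each x ∈ F_19, compute rhs = x³ + 5·x + 0 mod 19, then count y ∈ F_19 with y² ≡ rhs.
  x = 0: rhs = 0, matching y values: 0 (1 points).
  x = 1: rhs = 6, matching y values: 5, 14 (2 points).
  x = 2: rhs = 18, matching y values: none (0 points).
  x = 3: rhs = 4, matching y values: 2, 17 (2 points).
  x = 4: rhs = 8, matching y values: none (0 points).
  x = 5: rhs = 17, matching y values: 6, 13 (2 points).
  x = 6: rhs = 18, matching y values: none (0 points).
  x = 7: rhs = 17, matching y values: 6, 13 (2 points).
  x = 8: rhs = 1, matching y values: 1, 18 (2 points).
  x = 9: rhs = 14, matching y values: none (0 points).
  x = 10: rhs = 5, matching y values: 9, 10 (2 points).
  x = 11: rhs = 18, matching y values: none (0 points).
  x = 12: rhs = 2, matching y values: none (0 points).
  x = 13: rhs = 1, matching y values: 1, 18 (2 points).
  x = 14: rhs = 2, matching y values: none (0 points).
  x = 15: rhs = 11, matching y values: 7, 12 (2 points).
  x = 16: rhs = 15, matching y values: none (0 points).
  x = 17: rhs = 1, matching y values: 1, 18 (2 points).
  x = 18: rhs = 13, matching y values: none (0 points).
Total affine count: 19.
Full point count |E(F_19)| = 19 + 1 = 20.
Hasse bound: |20 − (19+1)| = |0| = 0 ≤ 2√19 ≈ 8.7178 ✓.


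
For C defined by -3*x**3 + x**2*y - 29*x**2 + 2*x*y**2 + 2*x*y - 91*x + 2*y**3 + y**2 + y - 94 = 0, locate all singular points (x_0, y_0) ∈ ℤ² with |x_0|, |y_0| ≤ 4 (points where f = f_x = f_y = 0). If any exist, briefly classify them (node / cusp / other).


Singular points: {(-3, 1)}; classification: node.

Compute partial derivatives:
  f_x = -9*x**2 + 2*x*y - 58*x + 2*y**2 + 2*y - 91.
  f_y = x**2 + 4*x*y + 2*x + 6*y**2 + 2*y + 1.
Scan x_0 ∈ {−4, ..., 4}. For each x_0, f_y(x_0, y) is a polynomial in y; find its integer roots y ∈ {−4, ..., 4}, then test f_x and f at those candidates.
  x = -4: f_y(-4, y) = 6*y**2 - 14*y + 9; no integer root y with |y| ≤ 4.
  x = -3: f_y(-3, y) = 6*y**2 - 10*y + 4; vanishes at y ∈ {1}. (-3, 1): f_x = 0, f = 0 — SINGULAR.
  x = -2: f_y(-2, y) = 6*y**2 - 6*y + 1; no integer root y with |y| ≤ 4.
  x = -1: f_y(-1, y) = 6*y**2 - 2*y; vanishes at y ∈ {0}. (-1, 0): f_x = -42 ≠ 0.
  x = 0: f_y(0, y) = 6*y**2 + 2*y + 1; no integer root y with |y| ≤ 4.
  x = 1: f_y(1, y) = 6*y**2 + 6*y + 4; no integer root y with |y| ≤ 4.
  x = 2: f_y(2, y) = 6*y**2 + 10*y + 9; no integer root y with |y| ≤ 4.
  x = 3: f_y(3, y) = 6*y**2 + 14*y + 16; no integer root y with |y| ≤ 4.
  x = 4: f_y(4, y) = 6*y**2 + 18*y + 25; no integer root y with |y| ≤ 4.
Only singular point on the grid: (-3, 1).
Classify: substitute x = -3 + u, y = 1 + v and expand: f = -3*u**3 + u**2*v - u**2 + 2*u*v**2 + 2*v**3 + v**2.
No constant or linear terms (consistent with a singular point). Quadratic part: -u**2 + v**2. Cubic part: -3*u**3 + u**2*v + 2*u*v**2 + 2*v**3.
The quadratic part v**2 - u**2 = (v − u)(v + u) splits into two distinct linear factors, so there are two distinct tangent lines y − 1 = ±(x − -3) — this is a node (ordinary double point).
Classification: node.


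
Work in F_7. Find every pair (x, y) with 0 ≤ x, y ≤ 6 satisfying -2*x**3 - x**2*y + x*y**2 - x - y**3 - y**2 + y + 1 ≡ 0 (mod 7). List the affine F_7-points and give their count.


Affine F_7-points: {(0, 1), (0, 6), (2, 4), (3, 0), (3, 1), (4, 6), (5, 2), (5, 4), (5, 5)}; count = 9.

For each of the 49 pairs (x, y) ∈ F_7², evaluate f(x, y) mod 7. Record the zeros.
  x = 0: [0↦1, 1↦0, 2↦5, 3↦3, 4↦2, 5↦3, 6↦0]  zeros at y ∈ {1, 6}
  x = 1: [0↦5, 1↦4, 2↦4, 3↦6, 4↦4, 5↦6, 6↦6]  zeros at y ∈ ∅
  x = 2: [0↦4, 1↦1, 2↦1, 3↦5, 4↦0, 5↦1, 6↦2]  zeros at y ∈ {4}
  x = 3: [0↦0, 1↦0, 2↦5, 3↦2, 4↦6, 5↦4, 6↦4]  zeros at y ∈ {0, 1}
  x = 4: [0↦2, 1↦3, 2↦4, 3↦6, 4↦3, 5↦3, 6↦0]  zeros at y ∈ {6}
  x = 5: [0↦5, 1↦5, 2↦0, 3↦5, 4↦0, 5↦0, 6↦6]  zeros at y ∈ {2, 4, 5}
  x = 6: [0↦4, 1↦1, 2↦2, 3↦1, 4↦6, 5↦4, 6↦3]  zeros at y ∈ ∅
Collecting zeros: affine points = {(0, 1), (0, 6), (2, 4), (3, 0), (3, 1), (4, 6), (5, 2), (5, 4), (5, 5)}.
Total count |C(F_7)_aff| = 9.


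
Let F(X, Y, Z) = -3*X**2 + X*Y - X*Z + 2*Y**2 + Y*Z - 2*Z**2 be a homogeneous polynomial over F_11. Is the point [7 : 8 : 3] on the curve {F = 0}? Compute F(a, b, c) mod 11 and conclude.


F(7,8,3) ≡ 0 (mod 11); P is on the curve.

Evaluate F(7, 8, 3) term-by-term (mod 11).
  -3*X**2 ↦ -3·49·1·1 = -147
  X*Y ↦ 1·7·8·1 = 56
  -X*Z ↦ -1·7·1·3 = -21
  2*Y**2 ↦ 2·1·64·1 = 128
  Y*Z ↦ 1·1·8·3 = 24
  -2*Z**2 ↦ -2·1·1·9 = -18
Sum: F(7, 8, 3) = (-147) + (56) + (-21) + (128) + (24) + (-18) = 22.
Reducing mod 11: 22 ≡ 0 (mod 11).
Since F(a, b, c) ≡ 0 (mod 11), P lies on the curve.


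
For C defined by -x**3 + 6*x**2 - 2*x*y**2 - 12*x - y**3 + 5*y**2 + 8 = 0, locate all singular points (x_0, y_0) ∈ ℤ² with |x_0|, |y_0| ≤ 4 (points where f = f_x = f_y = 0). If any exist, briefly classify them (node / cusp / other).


Singular points: {(2, 0)}; classification: cusp.

Compute partial derivatives:
  f_x = -3*x**2 + 12*x - 2*y**2 - 12.
  f_y = -4*x*y - 3*y**2 + 10*y.
Scan x_0 ∈ {−4, ..., 4}. For each x_0, f_y(x_0, y) is a polynomial in y; find its integer roots y ∈ {−4, ..., 4}, then test f_x and f at those candidates.
  x = -4: f_y(-4, y) = -3*y**2 + 26*y; vanishes at y ∈ {0}. (-4, 0): f_x = -108 ≠ 0.
  x = -3: f_y(-3, y) = -3*y**2 + 22*y; vanishes at y ∈ {0}. (-3, 0): f_x = -75 ≠ 0.
  x = -2: f_y(-2, y) = -3*y**2 + 18*y; vanishes at y ∈ {0}. (-2, 0): f_x = -48 ≠ 0.
  x = -1: f_y(-1, y) = -3*y**2 + 14*y; vanishes at y ∈ {0}. (-1, 0): f_x = -27 ≠ 0.
  x = 0: f_y(0, y) = -3*y**2 + 10*y; vanishes at y ∈ {0}. (0, 0): f_x = -12 ≠ 0.
  x = 1: f_y(1, y) = -3*y**2 + 6*y; vanishes at y ∈ {0, 2}. (1, 0): f_x = -3 ≠ 0; (1, 2): f_x = -11 ≠ 0.
  x = 2: f_y(2, y) = -3*y**2 + 2*y; vanishes at y ∈ {0}. (2, 0): f_x = 0, f = 0 — SINGULAR.
  x = 3: f_y(3, y) = -3*y**2 - 2*y; vanishes at y ∈ {0}. (3, 0): f_x = -3 ≠ 0.
  x = 4: f_y(4, y) = -3*y**2 - 6*y; vanishes at y ∈ {-2, 0}. (4, -2): f_x = -20 ≠ 0; (4, 0): f_x = -12 ≠ 0.
Only singular point on the grid: (2, 0).
Classify: substitute x = 2 + u, y = 0 + v and expand: f = -u**3 - 2*u*v**2 - v**3 + v**2.
No constant or linear terms (consistent with a singular point). Quadratic part: v**2. Cubic part: -u**3 - 2*u*v**2 - v**3.
The quadratic part v**2 is a perfect square, so there is a single (double) tangent line v = 0, i.e. y = 0. Restricting the cubic part to that line (v = 0) leaves -u**3 ≠ 0, so f is not divisible by v and the branch is v² ≈ u**3 to lowest order — this is a cusp.
Classification: cusp.


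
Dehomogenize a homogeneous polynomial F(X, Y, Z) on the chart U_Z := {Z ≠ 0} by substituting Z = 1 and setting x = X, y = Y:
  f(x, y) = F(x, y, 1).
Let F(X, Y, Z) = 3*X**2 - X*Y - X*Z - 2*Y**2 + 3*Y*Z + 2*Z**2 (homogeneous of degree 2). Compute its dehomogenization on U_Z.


f(x, y) = 3*x**2 - x*y - x - 2*y**2 + 3*y + 2

On U_Z we set Z = 1. Each monomial c·X^i·Y^j·Z^k in F becomes c·x^i·y^j·1^k = c·x^i·y^j.
Substituting Z = 1: F(X, Y, 1) = 3*x**2 - x*y - x - 2*y**2 + 3*y + 2.
Note: deg(f) ≤ deg(F) = 2; strict inequality happens when F is divisible by Z (lost terms).


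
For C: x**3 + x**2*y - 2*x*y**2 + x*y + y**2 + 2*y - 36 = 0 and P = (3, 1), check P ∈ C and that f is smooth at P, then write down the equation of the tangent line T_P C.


Tangent line at P: 32*x + 4*y - 100 = 0.

Step 1: f(3, 1) = 0, so P lies on C.
Step 2: partial derivatives
  f_x(x, y) = 3*x**2 + 2*x*y - 2*y**2 + y, f_y(x, y) = x**2 - 4*x*y + x + 2*y + 2.
  f_x(P) = 32, f_y(P) = 4 (gradient nonzero, so P is smooth).
Step 3: tangent line at P: 32·(x − 3) + 4·(y − 1) = 0.
Expanding: 32*x + 4*y - 100 = 0.


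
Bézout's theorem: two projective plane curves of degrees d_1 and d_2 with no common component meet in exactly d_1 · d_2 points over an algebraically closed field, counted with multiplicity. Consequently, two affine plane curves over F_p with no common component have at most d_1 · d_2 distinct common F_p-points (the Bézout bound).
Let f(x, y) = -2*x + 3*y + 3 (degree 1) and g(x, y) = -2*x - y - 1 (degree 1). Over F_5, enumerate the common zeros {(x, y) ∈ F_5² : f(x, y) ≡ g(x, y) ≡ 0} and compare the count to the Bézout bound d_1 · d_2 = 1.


Common zeros: {(0, 4)}; count = 1; Bézout bound = 1.

deg(f) = 1, deg(g) = 1, so Bézout bound = 1.
Scan x ∈ F_5. For each x, list the y ∈ F_5 with f(x, y) ≡ 0 and those with g(x, y) ≡ 0 (mod 5); the common zeros in that column are the intersection.
  x = 0: f ≡ 0 at y ∈ {4}; g ≡ 0 at y ∈ {4}; common: {4}.
  x = 1: f ≡ 0 at y ∈ {3}; g ≡ 0 at y ∈ {2}; common: ∅.
  x = 2: f ≡ 0 at y ∈ {2}; g ≡ 0 at y ∈ {0}; common: ∅.
  x = 3: f ≡ 0 at y ∈ {1}; g ≡ 0 at y ∈ {3}; common: ∅.
  x = 4: f ≡ 0 at y ∈ {0}; g ≡ 0 at y ∈ {1}; common: ∅.
Collecting: common zeros = {(0, 4)}, so the count is 1.
Comparison with the Bézout bound: 1 ≤ 1 = deg(f)·deg(g), as expected for curves with no common component (the bound is attained).


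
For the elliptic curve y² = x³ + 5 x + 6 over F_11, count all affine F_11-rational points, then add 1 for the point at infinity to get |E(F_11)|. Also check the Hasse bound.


Affine points = {(1, 1), (1, 10), (3, 2), (3, 9), (10, 0)}; affine count = 5; |E(F_11)| = 6.

Discriminant check: Δ ∝ 4a³ + 27b² = 4·5³ + 27·6² = 4·125 + 27·36 ≡ 9 (mod 11). Nonzero ⇒ E is nonsingular.
For each x ∈ F_11, compute rhs = x³ + 5·x + 6 mod 11, then count y ∈ F_11 with y² ≡ rhs.
  x = 0: rhs = 6, matching y values: none (0 points).
  x = 1: rhs = 1, matching y values: 1, 10 (2 points).
  x = 2: rhs = 2, matching y values: none (0 points).
  x = 3: rhs = 4, matching y values: 2, 9 (2 points).
  x = 4: rhs = 2, matching y values: none (0 points).
  x = 5: rhs = 2, matching y values: none (0 points).
  x = 6: rhs = 10, matching y values: none (0 points).
  x = 7: rhs = 10, matching y values: none (0 points).
  x = 8: rhs = 8, matching y values: none (0 points).
  x = 9: rhs = 10, matching y values: none (0 points).
  x = 10: rhs = 0, matching y values: 0 (1 points).
Total affine count: 5.
Full point count |E(F_11)| = 5 + 1 = 6.
Hasse bound: |6 − (11+1)| = |-6| = 6 ≤ 2√11 ≈ 6.6332 ✓.


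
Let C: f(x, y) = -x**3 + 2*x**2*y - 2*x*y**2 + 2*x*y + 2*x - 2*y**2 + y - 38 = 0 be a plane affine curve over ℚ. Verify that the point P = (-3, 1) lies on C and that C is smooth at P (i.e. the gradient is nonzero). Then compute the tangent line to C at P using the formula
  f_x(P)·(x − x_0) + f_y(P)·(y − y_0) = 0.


Tangent line at P: -37*x + 21*y - 132 = 0.

Step 1: f(-3, 1) = 0, so P lies on C.
Step 2: partial derivatives
  f_x(x, y) = -3*x**2 + 4*x*y - 2*y**2 + 2*y + 2, f_y(x, y) = 2*x**2 - 4*x*y + 2*x - 4*y + 1.
  f_x(P) = -37, f_y(P) = 21 (gradient nonzero, so P is smooth).
Step 3: tangent line at P: -37·(x − -3) + 21·(y − 1) = 0.
Expanding: -37*x + 21*y - 132 = 0.


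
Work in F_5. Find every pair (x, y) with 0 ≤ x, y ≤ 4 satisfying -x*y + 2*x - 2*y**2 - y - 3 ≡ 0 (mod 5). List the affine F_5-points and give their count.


Affine F_5-points: {(1, 1), (1, 3), (3, 4), (4, 0)}; count = 4.

For each of the 25 pairs (x, y) ∈ F_5², evaluate f(x, y) mod 5. Record the zeros.
  x = 0: [0↦2, 1↦4, 2↦2, 3↦1, 4↦1]  zeros at y ∈ ∅
  x = 1: [0↦4, 1↦0, 2↦2, 3↦0, 4↦4]  zeros at y ∈ {1, 3}
  x = 2: [0↦1, 1↦1, 2↦2, 3↦4, 4↦2]  zeros at y ∈ ∅
  x = 3: [0↦3, 1↦2, 2↦2, 3↦3, 4↦0]  zeros at y ∈ {4}
  x = 4: [0↦0, 1↦3, 2↦2, 3↦2, 4↦3]  zeros at y ∈ {0}
Collecting zeros: affine points = {(1, 1), (1, 3), (3, 4), (4, 0)}.
Total count |C(F_5)_aff| = 4.


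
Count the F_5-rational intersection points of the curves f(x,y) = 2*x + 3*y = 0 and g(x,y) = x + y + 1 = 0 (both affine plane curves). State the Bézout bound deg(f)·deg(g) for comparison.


Common zeros: {(2, 2)}; count = 1; Bézout bound = 1.

deg(f) = 1, deg(g) = 1, so Bézout bound = 1.
Scan x ∈ F_5. For each x, list the y ∈ F_5 with f(x, y) ≡ 0 and those with g(x, y) ≡ 0 (mod 5); the common zeros in that column are the intersection.
  x = 0: f ≡ 0 at y ∈ {0}; g ≡ 0 at y ∈ {4}; common: ∅.
  x = 1: f ≡ 0 at y ∈ {1}; g ≡ 0 at y ∈ {3}; common: ∅.
  x = 2: f ≡ 0 at y ∈ {2}; g ≡ 0 at y ∈ {2}; common: {2}.
  x = 3: f ≡ 0 at y ∈ {3}; g ≡ 0 at y ∈ {1}; common: ∅.
  x = 4: f ≡ 0 at y ∈ {4}; g ≡ 0 at y ∈ {0}; common: ∅.
Collecting: common zeros = {(2, 2)}, so the count is 1.
Comparison with the Bézout bound: 1 ≤ 1 = deg(f)·deg(g), as expected for curves with no common component (the bound is attained).


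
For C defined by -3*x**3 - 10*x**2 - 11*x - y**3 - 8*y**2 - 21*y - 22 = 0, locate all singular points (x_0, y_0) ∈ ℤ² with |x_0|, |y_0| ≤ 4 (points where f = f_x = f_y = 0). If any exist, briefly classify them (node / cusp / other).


Singular points: {(-1, -3)}; classification: node.

Compute partial derivatives:
  f_x = -9*x**2 - 20*x - 11.
  f_y = -3*y**2 - 16*y - 21.
Scan x_0 ∈ {−4, ..., 4}. For each x_0, f_y(x_0, y) is a polynomial in y; find its integer roots y ∈ {−4, ..., 4}, then test f_x and f at those candidates.
  x = -4: f_y(-4, y) = -3*y**2 - 16*y - 21; vanishes at y ∈ {-3}. (-4, -3): f_x = -75 ≠ 0.
  x = -3: f_y(-3, y) = -3*y**2 - 16*y - 21; vanishes at y ∈ {-3}. (-3, -3): f_x = -32 ≠ 0.
  x = -2: f_y(-2, y) = -3*y**2 - 16*y - 21; vanishes at y ∈ {-3}. (-2, -3): f_x = -7 ≠ 0.
  x = -1: f_y(-1, y) = -3*y**2 - 16*y - 21; vanishes at y ∈ {-3}. (-1, -3): f_x = 0, f = 0 — SINGULAR.
  x = 0: f_y(0, y) = -3*y**2 - 16*y - 21; vanishes at y ∈ {-3}. (0, -3): f_x = -11 ≠ 0.
  x = 1: f_y(1, y) = -3*y**2 - 16*y - 21; vanishes at y ∈ {-3}. (1, -3): f_x = -40 ≠ 0.
  x = 2: f_y(2, y) = -3*y**2 - 16*y - 21; vanishes at y ∈ {-3}. (2, -3): f_x = -87 ≠ 0.
  x = 3: f_y(3, y) = -3*y**2 - 16*y - 21; vanishes at y ∈ {-3}. (3, -3): f_x = -152 ≠ 0.
  x = 4: f_y(4, y) = -3*y**2 - 16*y - 21; vanishes at y ∈ {-3}. (4, -3): f_x = -235 ≠ 0.
Only singular point on the grid: (-1, -3).
Classify: substitute x = -1 + u, y = -3 + v and expand: f = -3*u**3 - u**2 - v**3 + v**2.
No constant or linear terms (consistent with a singular point). Quadratic part: -u**2 + v**2. Cubic part: -3*u**3 - v**3.
The quadratic part v**2 - u**2 = (v − u)(v + u) splits into two distinct linear factors, so there are two distinct tangent lines y − -3 = ±(x − -1) — this is a node (ordinary double point).
Classification: node.


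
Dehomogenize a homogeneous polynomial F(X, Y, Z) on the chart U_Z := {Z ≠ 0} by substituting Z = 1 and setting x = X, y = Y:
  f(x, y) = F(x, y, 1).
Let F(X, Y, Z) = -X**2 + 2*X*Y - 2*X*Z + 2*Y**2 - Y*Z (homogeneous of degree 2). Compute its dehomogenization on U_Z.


f(x, y) = -x**2 + 2*x*y - 2*x + 2*y**2 - y

On U_Z we set Z = 1. Each monomial c·X^i·Y^j·Z^k in F becomes c·x^i·y^j·1^k = c·x^i·y^j.
Substituting Z = 1: F(X, Y, 1) = -x**2 + 2*x*y - 2*x + 2*y**2 - y.
Note: deg(f) ≤ deg(F) = 2; strict inequality happens when F is divisible by Z (lost terms).


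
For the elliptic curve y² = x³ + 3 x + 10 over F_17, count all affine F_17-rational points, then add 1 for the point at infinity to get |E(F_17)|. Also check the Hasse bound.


Affine points = {(4, 1), (4, 16), (7, 0), (8, 6), (8, 11), (9, 1), (9, 16), (13, 6), (13, 11), (14, 5), (14, 12), (15, 8), (15, 9)}; affine count = 13; |E(F_17)| = 14.

Discriminant check: Δ ∝ 4a³ + 27b² = 4·3³ + 27·10² = 4·27 + 27·100 ≡ 3 (mod 17). Nonzero ⇒ E is nonsingular.
For each x ∈ F_17, compute rhs = x³ + 3·x + 10 mod 17, then count y ∈ F_17 with y² ≡ rhs.
  x = 0: rhs = 10, matching y values: none (0 points).
  x = 1: rhs = 14, matching y values: none (0 points).
  x = 2: rhs = 7, matching y values: none (0 points).
  x = 3: rhs = 12, matching y values: none (0 points).
  x = 4: rhs = 1, matching y values: 1, 16 (2 points).
  x = 5: rhs = 14, matching y values: none (0 points).
  x = 6: rhs = 6, matching y values: none (0 points).
  x = 7: rhs = 0, matching y values: 0 (1 points).
  x = 8: rhs = 2, matching y values: 6, 11 (2 points).
  x = 9: rhs = 1, matching y values: 1, 16 (2 points).
  x = 10: rhs = 3, matching y values: none (0 points).
  x = 11: rhs = 14, matching y values: none (0 points).
  x = 12: rhs = 6, matching y values: none (0 points).
  x = 13: rhs = 2, matching y values: 6, 11 (2 points).
  x = 14: rhs = 8, matching y values: 5, 12 (2 points).
  x = 15: rhs = 13, matching y values: 8, 9 (2 points).
  x = 16: rhs = 6, matching y values: none (0 points).
Total affine count: 13.
Full point count |E(F_17)| = 13 + 1 = 14.
Hasse bound: |14 − (17+1)| = |-4| = 4 ≤ 2√17 ≈ 8.2462 ✓.
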